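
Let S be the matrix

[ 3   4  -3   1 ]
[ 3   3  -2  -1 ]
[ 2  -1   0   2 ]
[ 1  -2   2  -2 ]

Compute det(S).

Expand along row 3 (it has 1 zero):
  + (2) · M_31   where M_31 = det([4 -3 1; 3 -2 -1; -2 2 -2]) = 2
  − (-1) · M_32   where M_32 = det([3 -3 1; 3 -2 -1; 1 2 -2]) = 11
  − (2) · M_34   where M_34 = det([3 4 -3; 3 3 -2; 1 -2 2]) = 1
det = (+1)·(2)·(2) + (-1)·(-1)·(11) + (-1)·(2)·(1) = 13

13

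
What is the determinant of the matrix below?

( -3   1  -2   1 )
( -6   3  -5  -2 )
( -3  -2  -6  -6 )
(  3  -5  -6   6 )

The determinant is 495.

Expand along row 1:
  + (-3) · M_11   where M_11 = det([3 -5 -2; -2 -6 -6; -5 -6 6]) = -390
  − (1) · M_12   where M_12 = det([-6 -5 -2; -3 -6 -6; 3 -6 6]) = 360
  + (-2) · M_13   where M_13 = det([-6 3 -2; -3 -2 -6; 3 -5 6]) = 210
  − (1) · M_14   where M_14 = det([-6 3 -5; -3 -2 -6; 3 -5 -6]) = -105
det = (+1)·(-3)·(-390) + (-1)·(1)·(360) + (+1)·(-2)·(210) + (-1)·(1)·(-105) = 495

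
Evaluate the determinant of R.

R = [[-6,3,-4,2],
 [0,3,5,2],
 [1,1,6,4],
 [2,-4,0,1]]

Expand along row 2 (it has 1 zero):
  + (3) · M_22   where M_22 = det([-6 -4 2; 1 6 4; 2 0 1]) = -88
  − (5) · M_23   where M_23 = det([-6 3 2; 1 1 4; 2 -4 1]) = -93
  + (2) · M_24   where M_24 = det([-6 3 -4; 1 1 6; 2 -4 0]) = -84
det = (+1)·(3)·(-88) + (-1)·(5)·(-93) + (+1)·(2)·(-84) = 33

The determinant is 33.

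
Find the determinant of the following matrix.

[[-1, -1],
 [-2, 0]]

The determinant is -2.

det = (-1)·0 − (-1)·(-2) = 0 − 2 = -2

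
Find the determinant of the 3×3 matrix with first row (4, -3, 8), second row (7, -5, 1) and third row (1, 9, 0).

505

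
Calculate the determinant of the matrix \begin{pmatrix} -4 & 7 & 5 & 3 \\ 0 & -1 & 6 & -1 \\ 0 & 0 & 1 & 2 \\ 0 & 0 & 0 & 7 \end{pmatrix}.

The matrix is upper triangular, so the determinant is the product of the diagonal entries:
det = (-4) · (-1) · (1) · (7) = 28

28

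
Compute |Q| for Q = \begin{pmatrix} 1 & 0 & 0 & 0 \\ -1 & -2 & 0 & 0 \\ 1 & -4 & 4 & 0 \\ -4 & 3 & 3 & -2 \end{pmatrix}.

Q is lower triangular, so det(Q) is the product of the diagonal entries:
det = (1) · (-2) · (4) · (-2) = 16

|Q| = 16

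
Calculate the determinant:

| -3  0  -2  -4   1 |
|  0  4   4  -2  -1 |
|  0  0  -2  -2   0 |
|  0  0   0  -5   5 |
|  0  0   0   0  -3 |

The matrix is upper triangular, so the determinant is the product of the diagonal entries:
det = (-3) · (4) · (-2) · (-5) · (-3) = 360

The determinant is 360.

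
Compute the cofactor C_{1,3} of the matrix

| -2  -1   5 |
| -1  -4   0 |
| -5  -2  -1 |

The cofactor is -18.

Delete row 1 and column 3; the remaining 2×2 submatrix is [-1 -4; -5 -2].
Its determinant is (-1)·(-2) − (-4)·(-5) = -18.
The cofactor carries sign (−1)^(1+3) = +1, so C_{1,3} = +(-18) = -18.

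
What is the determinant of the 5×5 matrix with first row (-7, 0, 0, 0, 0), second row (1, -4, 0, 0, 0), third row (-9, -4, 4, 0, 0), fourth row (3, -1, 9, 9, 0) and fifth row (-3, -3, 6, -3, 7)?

7056

The matrix is lower triangular, so the determinant is the product of the diagonal entries:
det = (-7) · (-4) · (4) · (9) · (7) = 7056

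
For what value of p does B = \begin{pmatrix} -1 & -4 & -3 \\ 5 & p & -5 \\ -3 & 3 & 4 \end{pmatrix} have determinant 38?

p = -6

Expanding along the row containing p, det(B) is linear in p: det(B) = (-13)·p + (-40).
Set (-13)·p + (-40) = 38  ⇒  (-13)·p = 78  ⇒  p = -6.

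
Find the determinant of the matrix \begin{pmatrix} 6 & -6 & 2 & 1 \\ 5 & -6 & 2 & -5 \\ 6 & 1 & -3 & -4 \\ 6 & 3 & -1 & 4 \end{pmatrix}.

The determinant is -792.

Expand along row 1:
  + (6) · M_11   where M_11 = det([-6 2 -5; 1 -3 -4; 3 -1 4]) = 24
  − (-6) · M_12   where M_12 = det([5 2 -5; 6 -3 -4; 6 -1 4]) = -236
  + (2) · M_13   where M_13 = det([5 -6 -5; 6 1 -4; 6 3 4]) = 308
  − (1) · M_14   where M_14 = det([5 -6 2; 6 1 -3; 6 3 -1]) = 136
det = (+1)·(6)·(24) + (-1)·(-6)·(-236) + (+1)·(2)·(308) + (-1)·(1)·(136) = -792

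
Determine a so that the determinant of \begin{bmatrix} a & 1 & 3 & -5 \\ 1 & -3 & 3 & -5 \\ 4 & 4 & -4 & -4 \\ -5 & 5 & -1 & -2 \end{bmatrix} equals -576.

Expanding along the row containing a, det(M) is linear in a: det(M) = (-128)·a + (-704).
Set (-128)·a + (-704) = -576  ⇒  (-128)·a = 128  ⇒  a = -1.

a = -1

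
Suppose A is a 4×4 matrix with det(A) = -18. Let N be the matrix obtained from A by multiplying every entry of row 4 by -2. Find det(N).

36

Scaling one row by -2 multiplies the determinant by -2.
det(N) = (-2)·(-18) = 36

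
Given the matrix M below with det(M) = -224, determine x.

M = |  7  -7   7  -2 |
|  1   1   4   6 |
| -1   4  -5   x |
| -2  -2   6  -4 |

6

Expanding along the row containing x, det(M) is linear in x: det(M) = (-196)·x + (952).
Set (-196)·x + (952) = -224  ⇒  (-196)·x = -1176  ⇒  x = 6.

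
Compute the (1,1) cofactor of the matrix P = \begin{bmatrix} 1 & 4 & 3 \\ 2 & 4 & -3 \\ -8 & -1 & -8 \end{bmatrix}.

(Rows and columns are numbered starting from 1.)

Delete row 1 and column 1; the remaining 2×2 submatrix is [4 -3; -1 -8].
Its determinant is 4·(-8) − (-3)·(-1) = -35.
The cofactor carries sign (−1)^(1+1) = +1, so C_{1,1} = +(-35) = -35.

-35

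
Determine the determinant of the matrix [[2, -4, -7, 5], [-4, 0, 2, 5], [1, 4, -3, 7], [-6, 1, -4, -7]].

The determinant is -3859.

Expand along row 2 (it has 1 zero):
  − (-4) · M_21   where M_21 = det([-4 -7 5; 4 -3 7; 1 -4 -7]) = -506
  − (2) · M_23   where M_23 = det([2 -4 5; 1 4 7; -6 1 -7]) = 195
  + (5) · M_24   where M_24 = det([2 -4 -7; 1 4 -3; -6 1 -4]) = -289
det = (-1)·(-4)·(-506) + (-1)·(2)·(195) + (+1)·(5)·(-289) = -3859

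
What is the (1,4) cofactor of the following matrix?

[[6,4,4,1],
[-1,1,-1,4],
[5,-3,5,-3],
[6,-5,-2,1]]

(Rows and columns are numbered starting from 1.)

The cofactor is -16.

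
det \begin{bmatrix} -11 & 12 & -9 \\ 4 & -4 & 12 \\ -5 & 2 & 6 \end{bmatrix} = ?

Expand along column 1:
  + (-11) · |-4 12; 2 6| = (-11)·(-24 − 24) = 528
  − 4 · |12 -9; 2 6| = −4·(72 − (-18)) = -360
  + (-5) · |12 -9; -4 12| = (-5)·(144 − 36) = -540
Sum: (528) + (-360) + (-540) = -372

-372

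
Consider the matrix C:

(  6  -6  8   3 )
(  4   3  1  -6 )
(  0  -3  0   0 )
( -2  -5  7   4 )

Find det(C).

det(C) = 1002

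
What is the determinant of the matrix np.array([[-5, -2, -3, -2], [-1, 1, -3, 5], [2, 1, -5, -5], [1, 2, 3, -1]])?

Expand along row 1:
  + (-5) · M_11   where M_11 = det([1 -3 5; 1 -5 -5; 2 3 -1]) = 112
  − (-2) · M_12   where M_12 = det([-1 -3 5; 2 -5 -5; 1 3 -1]) = 44
  + (-3) · M_13   where M_13 = det([-1 1 5; 2 1 -5; 1 2 -1]) = 3
  − (-2) · M_14   where M_14 = det([-1 1 -3; 2 1 -5; 1 2 3]) = -33
det = (+1)·(-5)·(112) + (-1)·(-2)·(44) + (+1)·(-3)·(3) + (-1)·(-2)·(-33) = -547

-547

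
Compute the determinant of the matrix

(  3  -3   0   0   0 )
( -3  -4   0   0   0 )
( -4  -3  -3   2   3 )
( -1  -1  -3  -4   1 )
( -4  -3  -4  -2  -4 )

2436

The matrix is block lower-triangular with a 2×2 block and a 3×3 block on the diagonal, so its determinant equals the product of the determinants of the diagonal blocks.
det of the 2×2 block = -21
det of the 3×3 block = -116
det = (-21)·(-116) = 2436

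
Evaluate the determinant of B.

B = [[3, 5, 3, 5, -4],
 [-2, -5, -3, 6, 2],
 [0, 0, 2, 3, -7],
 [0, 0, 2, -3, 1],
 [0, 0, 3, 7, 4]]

B is block upper-triangular with a 2×2 block and a 3×3 block on the diagonal, so its determinant equals the product of the determinants of the diagonal blocks.
det of the 2×2 block = -5
det of the 3×3 block = -214
det = (-5)·(-214) = 1070

The determinant is 1070.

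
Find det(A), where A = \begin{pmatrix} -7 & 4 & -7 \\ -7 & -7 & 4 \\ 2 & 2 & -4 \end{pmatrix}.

|A| = -220

Expand along column 1:
  + (-7) · |-7 4; 2 -4| = (-7)·(28 − 8) = -140
  − (-7) · |4 -7; 2 -4| = −(-7)·(-16 − (-14)) = -14
  + 2 · |4 -7; -7 4| = 2·(16 − 49) = -66
Sum: (-140) + (-14) + (-66) = -220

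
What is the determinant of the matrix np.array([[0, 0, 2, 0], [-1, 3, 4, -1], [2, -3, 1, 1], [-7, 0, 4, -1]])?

Expand along row 1 (it has 3 zeros):
  + (2) · M_13   where M_13 = det([-1 3 -1; 2 -3 1; -7 0 -1]) = 3
det = (+1)·(2)·(3) = 6

6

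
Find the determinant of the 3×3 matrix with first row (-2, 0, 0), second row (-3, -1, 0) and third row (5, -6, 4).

The matrix is lower triangular, so the determinant is the product of the diagonal entries:
det = (-2) · (-1) · (4) = 8

8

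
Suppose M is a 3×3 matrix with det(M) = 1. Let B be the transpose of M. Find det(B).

The determinant is 1.

det(Mᵀ) = det(M).
det(B) = (1)·(1) = 1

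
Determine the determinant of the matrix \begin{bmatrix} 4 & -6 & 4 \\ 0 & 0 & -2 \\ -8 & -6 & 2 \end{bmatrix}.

-144

Expand along row 2:
  − (-2) · |4 -6; -8 -6| = −(-2)·(-24 − 48) = -144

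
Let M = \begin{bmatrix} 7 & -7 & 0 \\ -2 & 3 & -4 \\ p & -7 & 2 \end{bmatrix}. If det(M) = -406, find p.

Expanding along the row containing p, det(M) is linear in p: det(M) = (28)·p + (-182).
Set (28)·p + (-182) = -406  ⇒  (28)·p = -224  ⇒  p = -8.

-8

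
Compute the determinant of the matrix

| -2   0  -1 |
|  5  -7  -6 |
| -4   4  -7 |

Expand along row 1:
  + (-2) · |-7 -6; 4 -7| = (-2)·(49 − (-24)) = -146
  + (-1) · |5 -7; -4 4| = (-1)·(20 − 28) = 8
Sum: (-146) + (8) = -138

-138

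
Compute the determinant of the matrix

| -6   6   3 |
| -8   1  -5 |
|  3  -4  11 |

579

Expand along row 1:
  + (-6) · |1 -5; -4 11| = (-6)·(11 − 20) = 54
  − 6 · |-8 -5; 3 11| = −6·(-88 − (-15)) = 438
  + 3 · |-8 1; 3 -4| = 3·(32 − 3) = 87
Sum: (54) + (438) + (87) = 579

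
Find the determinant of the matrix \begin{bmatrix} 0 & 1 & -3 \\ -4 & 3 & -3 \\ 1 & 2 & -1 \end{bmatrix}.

26

Expand along row 1:
  − 1 · |-4 -3; 1 -1| = −1·(4 − (-3)) = -7
  + (-3) · |-4 3; 1 2| = (-3)·(-8 − 3) = 33
Sum: (-7) + (33) = 26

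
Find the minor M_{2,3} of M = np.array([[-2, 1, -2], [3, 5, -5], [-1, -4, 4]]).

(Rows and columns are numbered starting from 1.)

Delete row 2 and column 3; the remaining 2×2 submatrix is [-2 1; -1 -4].
Its determinant is (-2)·(-4) − 1·(-1) = 9.

The minor is 9.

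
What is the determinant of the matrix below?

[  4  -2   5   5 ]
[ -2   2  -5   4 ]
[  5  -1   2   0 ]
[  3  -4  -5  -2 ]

Expand along row 3 (it has 1 zero):
  + (5) · M_31   where M_31 = det([-2 5 5; 2 -5 4; -4 -5 -2]) = -270
  − (-1) · M_32   where M_32 = det([4 5 5; -2 -5 4; 3 -5 -2]) = 285
  + (2) · M_33   where M_33 = det([4 -2 5; -2 2 4; 3 -4 -2]) = 42
det = (+1)·(5)·(-270) + (-1)·(-1)·(285) + (+1)·(2)·(42) = -981

The determinant is -981.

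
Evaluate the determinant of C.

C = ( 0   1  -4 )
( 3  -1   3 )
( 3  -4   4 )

|C| = 33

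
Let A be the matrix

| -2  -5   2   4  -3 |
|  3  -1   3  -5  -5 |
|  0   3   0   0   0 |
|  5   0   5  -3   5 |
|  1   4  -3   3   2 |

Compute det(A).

Expand along row 3 (it has 4 zeros):
  − (3) · M_32   where M_32 = det([-2 2 4 -3; 3 3 -5 -5; 5 5 -3 5; 1 -3 3 2]) = 1024
det = (-1)·(3)·(1024) = -3072

-3072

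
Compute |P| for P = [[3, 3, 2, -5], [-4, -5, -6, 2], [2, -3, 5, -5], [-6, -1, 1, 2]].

det(P) = 1153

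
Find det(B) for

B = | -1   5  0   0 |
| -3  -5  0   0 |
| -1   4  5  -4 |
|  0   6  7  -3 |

B is block lower-triangular with a 2×2 block and a 2×2 block on the diagonal, so its determinant equals the product of the determinants of the diagonal blocks.
det of the 2×2 block = 20
det of the 2×2 block = 13
det = (20)·(13) = 260

det(B) = 260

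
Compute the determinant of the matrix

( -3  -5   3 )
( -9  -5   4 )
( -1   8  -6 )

65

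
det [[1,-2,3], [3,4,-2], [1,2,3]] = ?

Expand along row 1:
  + 1 · |4 -2; 2 3| = 1·(12 − (-4)) = 16
  − (-2) · |3 -2; 1 3| = −(-2)·(9 − (-2)) = 22
  + 3 · |3 4; 1 2| = 3·(6 − 4) = 6
Sum: (16) + (22) + (6) = 44

44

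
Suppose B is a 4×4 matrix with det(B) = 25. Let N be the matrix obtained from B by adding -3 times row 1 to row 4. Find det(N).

Adding a multiple of one row to another leaves the determinant unchanged.
det(N) = (1)·(25) = 25

|N| = 25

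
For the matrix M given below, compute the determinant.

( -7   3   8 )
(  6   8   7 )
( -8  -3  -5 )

423

Expand along column 1:
  + (-7) · |8 7; -3 -5| = (-7)·(-40 − (-21)) = 133
  − 6 · |3 8; -3 -5| = −6·(-15 − (-24)) = -54
  + (-8) · |3 8; 8 7| = (-8)·(21 − 64) = 344
Sum: (133) + (-54) + (344) = 423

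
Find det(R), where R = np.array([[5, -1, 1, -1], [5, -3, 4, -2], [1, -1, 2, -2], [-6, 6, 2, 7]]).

Expand along row 1:
  + (5) · M_11   where M_11 = det([-3 4 -2; -1 2 -2; 6 2 7]) = -46
  − (-1) · M_12   where M_12 = det([5 4 -2; 1 2 -2; -6 2 7]) = 82
  + (1) · M_13   where M_13 = det([5 -3 -2; 1 -1 -2; -6 6 7]) = 10
  − (-1) · M_14   where M_14 = det([5 -3 4; 1 -1 2; -6 6 2]) = -28
det = (+1)·(5)·(-46) + (-1)·(-1)·(82) + (+1)·(1)·(10) + (-1)·(-1)·(-28) = -166

|R| = -166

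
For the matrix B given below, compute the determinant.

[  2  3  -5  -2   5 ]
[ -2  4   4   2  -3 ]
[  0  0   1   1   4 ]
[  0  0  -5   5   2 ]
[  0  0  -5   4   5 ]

B is block upper-triangular with a 2×2 block and a 3×3 block on the diagonal, so its determinant equals the product of the determinants of the diagonal blocks.
det of the 2×2 block = 14
det of the 3×3 block = 52
det = (14)·(52) = 728

The determinant is 728.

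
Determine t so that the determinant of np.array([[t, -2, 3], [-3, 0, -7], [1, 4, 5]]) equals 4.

Expanding along the row containing t, det(A) is linear in t: det(A) = (28)·t + (-52).
Set (28)·t + (-52) = 4  ⇒  (28)·t = 56  ⇒  t = 2.

t = 2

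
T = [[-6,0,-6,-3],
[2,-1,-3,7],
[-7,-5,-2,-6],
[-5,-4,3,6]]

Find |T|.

|T| = 2670

Expand along row 1 (it has 1 zero):
  + (-6) · M_11   where M_11 = det([-1 -3 7; -5 -2 -6; -4 3 6]) = -329
  + (-6) · M_13   where M_13 = det([2 -1 7; -7 -5 -6; -5 -4 6]) = -159
  − (-3) · M_14   where M_14 = det([2 -1 -3; -7 -5 -2; -5 -4 3]) = -86
det = (+1)·(-6)·(-329) + (+1)·(-6)·(-159) + (-1)·(-3)·(-86) = 2670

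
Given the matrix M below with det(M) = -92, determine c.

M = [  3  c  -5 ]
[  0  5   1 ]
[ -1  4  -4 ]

Expanding along the row containing c, det(M) is linear in c: det(M) = (-1)·c + (-97).
Set (-1)·c + (-97) = -92  ⇒  (-1)·c = 5  ⇒  c = -5.

c = -5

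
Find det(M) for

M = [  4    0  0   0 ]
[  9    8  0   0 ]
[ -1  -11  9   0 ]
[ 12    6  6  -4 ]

The determinant is -1152.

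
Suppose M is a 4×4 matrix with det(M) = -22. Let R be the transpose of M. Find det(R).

det(Mᵀ) = det(M).
det(R) = (1)·(-22) = -22

|R| = -22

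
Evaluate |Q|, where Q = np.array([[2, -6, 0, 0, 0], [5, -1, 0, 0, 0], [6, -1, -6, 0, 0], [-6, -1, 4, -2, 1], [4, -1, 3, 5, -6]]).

Q is block lower-triangular with a 2×2 block and a 3×3 block on the diagonal, so its determinant equals the product of the determinants of the diagonal blocks.
det of the 2×2 block = 28
det of the 3×3 block = -42
det = (28)·(-42) = -1176

The determinant is -1176.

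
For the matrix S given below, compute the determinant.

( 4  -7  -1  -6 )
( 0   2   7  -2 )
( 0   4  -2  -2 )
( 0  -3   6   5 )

|S| = -520

Expand along column 1 (it has 3 zeros):
  + (4) · M_11   where M_11 = det([2 7 -2; 4 -2 -2; -3 6 5]) = -130
det = (+1)·(4)·(-130) = -520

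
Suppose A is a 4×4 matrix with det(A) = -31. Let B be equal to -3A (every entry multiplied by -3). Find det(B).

The determinant is -2511.

For a 4×4 matrix, det(-3A) = (-3)^4·det(A) = 81·det(A).
det(B) = (81)·(-31) = -2511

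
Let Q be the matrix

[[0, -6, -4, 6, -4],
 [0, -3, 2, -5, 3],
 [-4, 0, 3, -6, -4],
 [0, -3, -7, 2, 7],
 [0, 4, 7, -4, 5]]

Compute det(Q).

Expand along column 1 (it has 4 zeros):
  + (-4) · M_31   where M_31 = det([-6 -4 6 -4; -3 2 -5 3; -3 -7 2 7; 4 7 -4 5]) = 2358
det = (+1)·(-4)·(2358) = -9432

-9432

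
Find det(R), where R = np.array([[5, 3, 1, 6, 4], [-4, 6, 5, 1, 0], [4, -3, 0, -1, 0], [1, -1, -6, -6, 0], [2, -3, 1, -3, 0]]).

Expand along column 5 (it has 4 zeros):
  + (4) · M_15   where M_15 = det([-4 6 5 1; 4 -3 0 -1; 1 -1 -6 -6; 2 -3 1 -3]) = -409
det = (+1)·(4)·(-409) = -1636

det(R) = -1636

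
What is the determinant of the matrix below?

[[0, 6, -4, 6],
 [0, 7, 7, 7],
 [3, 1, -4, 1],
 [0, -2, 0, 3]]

1050

Expand along column 1 (it has 3 zeros):
  + (3) · M_31   where M_31 = det([6 -4 6; 7 7 7; -2 0 3]) = 350
det = (+1)·(3)·(350) = 1050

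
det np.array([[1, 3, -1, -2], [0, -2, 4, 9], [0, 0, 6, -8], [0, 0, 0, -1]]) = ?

12

The matrix is upper triangular, so the determinant is the product of the diagonal entries:
det = (1) · (-2) · (6) · (-1) = 12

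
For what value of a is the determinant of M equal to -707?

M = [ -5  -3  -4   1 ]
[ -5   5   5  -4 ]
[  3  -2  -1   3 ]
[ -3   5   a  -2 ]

Expanding along the column containing a, det(M) is linear in a: det(M) = (49)·a + (-315).
Set (49)·a + (-315) = -707  ⇒  (49)·a = -392  ⇒  a = -8.

a = -8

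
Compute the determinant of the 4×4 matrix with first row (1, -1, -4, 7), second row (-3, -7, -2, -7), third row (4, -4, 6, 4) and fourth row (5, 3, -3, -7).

Expand along row 1:
  + (1) · M_11   where M_11 = det([-7 -2 -7; -4 6 4; 3 -3 -7]) = 284
  − (-1) · M_12   where M_12 = det([-3 -2 -7; 4 6 4; 5 -3 -7]) = 288
  + (-4) · M_13   where M_13 = det([-3 -7 -7; 4 -4 4; 5 3 -7]) = -608
  − (7) · M_14   where M_14 = det([-3 -7 -2; 4 -4 6; 5 3 -3]) = -340
det = (+1)·(1)·(284) + (-1)·(-1)·(288) + (+1)·(-4)·(-608) + (-1)·(7)·(-340) = 5384

The determinant is 5384.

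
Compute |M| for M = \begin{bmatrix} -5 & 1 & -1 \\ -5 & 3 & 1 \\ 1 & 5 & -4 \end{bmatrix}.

det(M) = 94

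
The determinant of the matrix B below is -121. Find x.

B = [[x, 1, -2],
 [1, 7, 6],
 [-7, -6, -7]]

0

Expanding along the column containing x, det(B) is linear in x: det(B) = (-13)·x + (-121).
Set (-13)·x + (-121) = -121  ⇒  (-13)·x = 0  ⇒  x = 0.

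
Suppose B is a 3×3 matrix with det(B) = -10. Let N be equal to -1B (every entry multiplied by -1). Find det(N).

The determinant is 10.

For a 3×3 matrix, det(-1B) = (-1)^3·det(B) = -1·det(B).
det(N) = (-1)·(-10) = 10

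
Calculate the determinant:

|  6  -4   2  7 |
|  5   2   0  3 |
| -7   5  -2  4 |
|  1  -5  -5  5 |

Expand along row 2 (it has 1 zero):
  − (5) · M_21   where M_21 = det([-4 2 7; 5 -2 4; -5 -5 5]) = -375
  + (2) · M_22   where M_22 = det([6 2 7; -7 -2 4; 1 -5 5]) = 397
  + (3) · M_24   where M_24 = det([6 -4 2; -7 5 -2; 1 -5 -5]) = -2
det = (-1)·(5)·(-375) + (+1)·(2)·(397) + (+1)·(3)·(-2) = 2663

2663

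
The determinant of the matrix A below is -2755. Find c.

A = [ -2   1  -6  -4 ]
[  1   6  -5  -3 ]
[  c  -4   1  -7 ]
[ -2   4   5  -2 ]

c = 6

Expanding along the row containing c, det(A) is linear in c: det(A) = (-175)·c + (-1705).
Set (-175)·c + (-1705) = -2755  ⇒  (-175)·c = -1050  ⇒  c = 6.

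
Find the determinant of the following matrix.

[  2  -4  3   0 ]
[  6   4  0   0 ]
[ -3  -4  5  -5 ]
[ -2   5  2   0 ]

Expand along column 4 (it has 3 zeros):
  − (-5) · M_34   where M_34 = det([2 -4 3; 6 4 0; -2 5 2]) = 178
det = (-1)·(-5)·(178) = 890

The determinant is 890.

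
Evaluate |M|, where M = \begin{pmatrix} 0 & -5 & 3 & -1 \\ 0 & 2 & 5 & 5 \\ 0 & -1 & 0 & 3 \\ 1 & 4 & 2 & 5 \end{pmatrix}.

|M| = 113

Expand along column 1 (it has 3 zeros):
  − (1) · M_41   where M_41 = det([-5 3 -1; 2 5 5; -1 0 3]) = -113
det = (-1)·(1)·(-113) = 113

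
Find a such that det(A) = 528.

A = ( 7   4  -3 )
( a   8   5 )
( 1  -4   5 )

Expanding along the row containing a, det(A) is linear in a: det(A) = (-8)·a + (464).
Set (-8)·a + (464) = 528  ⇒  (-8)·a = 64  ⇒  a = -8.

-8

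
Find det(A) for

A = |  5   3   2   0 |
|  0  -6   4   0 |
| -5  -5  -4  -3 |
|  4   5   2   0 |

The determinant is -192.

Expand along column 4 (it has 3 zeros):
  − (-3) · M_34   where M_34 = det([5 3 2; 0 -6 4; 4 5 2]) = -64
det = (-1)·(-3)·(-64) = -192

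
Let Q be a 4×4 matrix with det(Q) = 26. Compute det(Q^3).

det(Q^3) = (det Q)^3 = (26)^3 = 17576

The determinant is 17576.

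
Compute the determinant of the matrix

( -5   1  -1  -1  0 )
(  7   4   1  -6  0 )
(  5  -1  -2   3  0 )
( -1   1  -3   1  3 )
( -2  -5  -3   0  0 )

2187

Expand along column 5 (it has 4 zeros):
  − (3) · M_45   where M_45 = det([-5 1 -1 -1; 7 4 1 -6; 5 -1 -2 3; -2 -5 -3 0]) = -729
det = (-1)·(3)·(-729) = 2187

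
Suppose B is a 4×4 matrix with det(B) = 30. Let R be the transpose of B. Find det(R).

det(R) = 30

det(Bᵀ) = det(B).
det(R) = (1)·(30) = 30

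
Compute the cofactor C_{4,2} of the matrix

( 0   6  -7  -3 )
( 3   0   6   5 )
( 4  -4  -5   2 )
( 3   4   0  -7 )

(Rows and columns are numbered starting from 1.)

Delete row 4 and column 2; the remaining 3×3 submatrix is [0 -7 -3; 3 6 5; 4 -5 2].
Its determinant is 19.
The cofactor carries sign (−1)^(4+2) = +1, so C_{4,2} = +(19) = 19.

19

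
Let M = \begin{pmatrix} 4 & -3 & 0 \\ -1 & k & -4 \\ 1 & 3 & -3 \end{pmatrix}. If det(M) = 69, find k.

0

Expanding along the column containing k, det(M) is linear in k: det(M) = (-12)·k + (69).
Set (-12)·k + (69) = 69  ⇒  (-12)·k = 0  ⇒  k = 0.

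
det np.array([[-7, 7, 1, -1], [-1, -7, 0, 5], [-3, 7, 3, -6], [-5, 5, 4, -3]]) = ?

Expand along row 2 (it has 1 zero):
  − (-1) · M_21   where M_21 = det([7 1 -1; 7 3 -6; 5 4 -3]) = 83
  + (-7) · M_22   where M_22 = det([-7 1 -1; -3 3 -6; -5 4 -3]) = -87
  + (5) · M_24   where M_24 = det([-7 7 1; -3 7 3; -5 5 4]) = -92
det = (-1)·(-1)·(83) + (+1)·(-7)·(-87) + (+1)·(5)·(-92) = 232

232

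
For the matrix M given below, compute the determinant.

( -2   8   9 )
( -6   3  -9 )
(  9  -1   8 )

The determinant is -483.

Expand along column 1:
  + (-2) · |3 -9; -1 8| = (-2)·(24 − 9) = -30
  − (-6) · |8 9; -1 8| = −(-6)·(64 − (-9)) = 438
  + 9 · |8 9; 3 -9| = 9·(-72 − 27) = -891
Sum: (-30) + (438) + (-891) = -483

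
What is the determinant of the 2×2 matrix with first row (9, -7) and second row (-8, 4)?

det = 9·4 − (-7)·(-8) = 36 − 56 = -20

-20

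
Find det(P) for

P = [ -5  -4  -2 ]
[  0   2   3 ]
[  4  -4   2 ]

-112

Expand along column 1:
  + (-5) · |2 3; -4 2| = (-5)·(4 − (-12)) = -80
  + 4 · |-4 -2; 2 3| = 4·(-12 − (-4)) = -32
Sum: (-80) + (-32) = -112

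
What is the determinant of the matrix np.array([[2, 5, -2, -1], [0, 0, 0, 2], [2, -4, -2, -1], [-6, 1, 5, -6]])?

36

Expand along row 2 (it has 3 zeros):
  + (2) · M_24   where M_24 = det([2 5 -2; 2 -4 -2; -6 1 5]) = 18
det = (+1)·(2)·(18) = 36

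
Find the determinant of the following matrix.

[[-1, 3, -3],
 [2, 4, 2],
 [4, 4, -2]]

Expand along column 1:
  + (-1) · |4 2; 4 -2| = (-1)·(-8 − 8) = 16
  − 2 · |3 -3; 4 -2| = −2·(-6 − (-12)) = -12
  + 4 · |3 -3; 4 2| = 4·(6 − (-12)) = 72
Sum: (16) + (-12) + (72) = 76

76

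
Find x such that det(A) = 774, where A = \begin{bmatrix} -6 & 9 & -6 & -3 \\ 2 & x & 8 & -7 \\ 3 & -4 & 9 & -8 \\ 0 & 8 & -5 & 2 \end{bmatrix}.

Expanding along the row containing x, det(A) is linear in x: det(A) = (213)·x + (987).
Set (213)·x + (987) = 774  ⇒  (213)·x = -213  ⇒  x = -1.

-1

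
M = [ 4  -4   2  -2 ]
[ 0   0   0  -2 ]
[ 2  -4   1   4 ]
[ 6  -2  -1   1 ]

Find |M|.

Expand along row 2 (it has 3 zeros):
  + (-2) · M_24   where M_24 = det([4 -4 2; 2 -4 1; 6 -2 -1]) = 32
det = (+1)·(-2)·(32) = -64

The determinant is -64.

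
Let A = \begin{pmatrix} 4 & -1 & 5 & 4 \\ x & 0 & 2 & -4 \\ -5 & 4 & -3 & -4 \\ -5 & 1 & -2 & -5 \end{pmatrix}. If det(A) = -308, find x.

2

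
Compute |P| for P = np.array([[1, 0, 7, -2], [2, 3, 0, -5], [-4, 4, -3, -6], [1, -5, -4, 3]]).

|P| = -868

Expand along row 1 (it has 1 zero):
  + (1) · M_11   where M_11 = det([3 0 -5; 4 -3 -6; -5 -4 3]) = 56
  + (7) · M_13   where M_13 = det([2 3 -5; -4 4 -6; 1 -5 3]) = -98
  − (-2) · M_14   where M_14 = det([2 3 0; -4 4 -3; 1 -5 -4]) = -119
det = (+1)·(1)·(56) + (+1)·(7)·(-98) + (-1)·(-2)·(-119) = -868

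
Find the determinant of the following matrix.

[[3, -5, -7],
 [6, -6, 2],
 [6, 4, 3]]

Expand along row 1:
  + 3 · |-6 2; 4 3| = 3·(-18 − 8) = -78
  − (-5) · |6 2; 6 3| = −(-5)·(18 − 12) = 30
  + (-7) · |6 -6; 6 4| = (-7)·(24 − (-36)) = -420
Sum: (-78) + (30) + (-420) = -468

-468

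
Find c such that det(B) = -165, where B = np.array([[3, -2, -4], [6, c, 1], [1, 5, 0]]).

Expanding along the column containing c, det(B) is linear in c: det(B) = (4)·c + (-137).
Set (4)·c + (-137) = -165  ⇒  (4)·c = -28  ⇒  c = -7.

-7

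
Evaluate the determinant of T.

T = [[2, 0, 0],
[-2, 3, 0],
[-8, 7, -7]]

-42

T is lower triangular, so det(T) is the product of the diagonal entries:
det = (2) · (3) · (-7) = -42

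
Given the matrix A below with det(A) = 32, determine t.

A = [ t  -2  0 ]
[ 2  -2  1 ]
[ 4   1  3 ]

Expanding along the column containing t, det(A) is linear in t: det(A) = (-7)·t + (4).
Set (-7)·t + (4) = 32  ⇒  (-7)·t = 28  ⇒  t = -4.

-4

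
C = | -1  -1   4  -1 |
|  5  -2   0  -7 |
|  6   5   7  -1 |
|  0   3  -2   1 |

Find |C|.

Expand along row 2 (it has 1 zero):
  − (5) · M_21   where M_21 = det([-1 4 -1; 5 7 -1; 3 -2 1]) = -6
  + (-2) · M_22   where M_22 = det([-1 4 -1; 6 7 -1; 0 -2 1]) = -17
  + (-7) · M_24   where M_24 = det([-1 -1 4; 6 5 7; 0 3 -2]) = 91
det = (-1)·(5)·(-6) + (+1)·(-2)·(-17) + (+1)·(-7)·(91) = -573

-573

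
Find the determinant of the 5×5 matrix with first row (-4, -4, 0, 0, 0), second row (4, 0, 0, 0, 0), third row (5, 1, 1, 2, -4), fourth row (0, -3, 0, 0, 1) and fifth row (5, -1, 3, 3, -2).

The determinant is 48.

The matrix is block lower-triangular with a 2×2 block and a 3×3 block on the diagonal, so its determinant equals the product of the determinants of the diagonal blocks.
det of the 2×2 block = 16
det of the 3×3 block = 3
det = (16)·(3) = 48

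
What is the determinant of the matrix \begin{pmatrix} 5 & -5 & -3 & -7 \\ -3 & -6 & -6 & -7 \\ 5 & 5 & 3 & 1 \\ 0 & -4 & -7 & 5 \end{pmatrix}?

Expand along row 4 (it has 1 zero):
  + (-4) · M_42   where M_42 = det([5 -3 -7; -3 -6 -7; 5 3 1]) = 24
  − (-7) · M_43   where M_43 = det([5 -5 -7; -3 -6 -7; 5 5 1]) = 200
  + (5) · M_44   where M_44 = det([5 -5 -3; -3 -6 -6; 5 5 3]) = 120
det = (+1)·(-4)·(24) + (-1)·(-7)·(200) + (+1)·(5)·(120) = 1904

The determinant is 1904.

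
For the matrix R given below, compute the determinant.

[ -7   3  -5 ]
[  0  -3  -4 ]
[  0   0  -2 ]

R is upper triangular, so det(R) is the product of the diagonal entries:
det = (-7) · (-3) · (-2) = -42

-42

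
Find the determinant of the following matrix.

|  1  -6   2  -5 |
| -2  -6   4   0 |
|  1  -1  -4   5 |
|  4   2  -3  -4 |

Expand along row 2 (it has 1 zero):
  − (-2) · M_21   where M_21 = det([-6 2 -5; -1 -4 5; 2 -3 -4]) = -229
  + (-6) · M_22   where M_22 = det([1 2 -5; 1 -4 5; 4 -3 -4]) = 14
  − (4) · M_23   where M_23 = det([1 -6 -5; 1 -1 5; 4 2 -4]) = -180
det = (-1)·(-2)·(-229) + (+1)·(-6)·(14) + (-1)·(4)·(-180) = 178

178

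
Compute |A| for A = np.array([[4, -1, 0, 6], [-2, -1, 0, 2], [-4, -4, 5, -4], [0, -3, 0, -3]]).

Expand along column 3 (it has 3 zeros):
  + (5) · M_33   where M_33 = det([4 -1 6; -2 -1 2; 0 -3 -3]) = 78
det = (+1)·(5)·(78) = 390

det(A) = 390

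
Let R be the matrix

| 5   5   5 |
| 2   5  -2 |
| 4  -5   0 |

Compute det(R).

The determinant is -240.

Expand along row 3:
  + 4 · |5 5; 5 -2| = 4·(-10 − 25) = -140
  − (-5) · |5 5; 2 -2| = −(-5)·(-10 − 10) = -100
Sum: (-140) + (-100) = -240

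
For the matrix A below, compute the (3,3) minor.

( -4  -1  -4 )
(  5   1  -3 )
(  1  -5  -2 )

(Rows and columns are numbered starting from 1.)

1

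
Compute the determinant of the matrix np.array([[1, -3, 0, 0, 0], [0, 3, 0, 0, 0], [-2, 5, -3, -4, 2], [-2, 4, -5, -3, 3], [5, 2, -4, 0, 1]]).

39

The matrix is block lower-triangular with a 2×2 block and a 3×3 block on the diagonal, so its determinant equals the product of the determinants of the diagonal blocks.
det of the 2×2 block = 3
det of the 3×3 block = 13
det = (3)·(13) = 39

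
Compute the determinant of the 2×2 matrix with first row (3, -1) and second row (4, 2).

det = 3·2 − (-1)·4 = 6 − (-4) = 10

10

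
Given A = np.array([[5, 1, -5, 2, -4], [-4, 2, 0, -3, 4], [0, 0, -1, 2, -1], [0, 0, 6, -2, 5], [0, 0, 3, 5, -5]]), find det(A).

A is block upper-triangular with a 2×2 block and a 3×3 block on the diagonal, so its determinant equals the product of the determinants of the diagonal blocks.
det of the 2×2 block = 14
det of the 3×3 block = 69
det = (14)·(69) = 966

966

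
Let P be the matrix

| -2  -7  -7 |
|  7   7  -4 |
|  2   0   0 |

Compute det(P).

Expand along row 3:
  + 2 · |-7 -7; 7 -4| = 2·(28 − (-49)) = 154

154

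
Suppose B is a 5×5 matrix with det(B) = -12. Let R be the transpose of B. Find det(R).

-12

det(Bᵀ) = det(B).
det(R) = (1)·(-12) = -12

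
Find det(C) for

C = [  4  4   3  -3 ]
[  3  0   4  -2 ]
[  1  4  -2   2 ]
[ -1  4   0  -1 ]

det(C) = 116

Expand along row 2 (it has 1 zero):
  − (3) · M_21   where M_21 = det([4 3 -3; 4 -2 2; 4 0 -1]) = 20
  − (4) · M_23   where M_23 = det([4 4 -3; 1 4 2; -1 4 -1]) = -76
  + (-2) · M_24   where M_24 = det([4 4 3; 1 4 -2; -1 4 0]) = 64
det = (-1)·(3)·(20) + (-1)·(4)·(-76) + (+1)·(-2)·(64) = 116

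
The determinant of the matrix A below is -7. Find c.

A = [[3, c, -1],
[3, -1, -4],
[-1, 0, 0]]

c = -2

Expanding along the column containing c, det(A) is linear in c: det(A) = (4)·c + (1).
Set (4)·c + (1) = -7  ⇒  (4)·c = -8  ⇒  c = -2.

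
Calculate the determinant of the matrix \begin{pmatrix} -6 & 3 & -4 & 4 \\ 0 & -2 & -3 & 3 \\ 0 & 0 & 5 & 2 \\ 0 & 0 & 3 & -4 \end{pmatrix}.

The matrix is block upper-triangular with a 2×2 block and a 2×2 block on the diagonal, so its determinant equals the product of the determinants of the diagonal blocks.
det of the 2×2 block = 12
det of the 2×2 block = -26
det = (12)·(-26) = -312

The determinant is -312.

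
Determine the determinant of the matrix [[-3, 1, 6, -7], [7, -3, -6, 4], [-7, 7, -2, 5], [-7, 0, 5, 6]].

Expand along row 4 (it has 1 zero):
  − (-7) · M_41   where M_41 = det([1 6 -7; -3 -6 4; 7 -2 5]) = -100
  − (5) · M_43   where M_43 = det([-3 1 -7; 7 -3 4; -7 7 5]) = -130
  + (6) · M_44   where M_44 = det([-3 1 6; 7 -3 -6; -7 7 -2]) = 80
det = (-1)·(-7)·(-100) + (-1)·(5)·(-130) + (+1)·(6)·(80) = 430

430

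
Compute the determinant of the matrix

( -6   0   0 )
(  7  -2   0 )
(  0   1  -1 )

The matrix is lower triangular, so the determinant is the product of the diagonal entries:
det = (-6) · (-2) · (-1) = -12

The determinant is -12.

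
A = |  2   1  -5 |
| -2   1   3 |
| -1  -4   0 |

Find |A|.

|A| = -24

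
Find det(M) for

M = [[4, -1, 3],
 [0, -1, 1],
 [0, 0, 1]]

|M| = -4

M is upper triangular, so det(M) is the product of the diagonal entries:
det = (4) · (-1) · (1) = -4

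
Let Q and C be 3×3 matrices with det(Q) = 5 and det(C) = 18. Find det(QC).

det(QC) = det(Q)·det(C) = (5)·(18) = 90

The determinant is 90.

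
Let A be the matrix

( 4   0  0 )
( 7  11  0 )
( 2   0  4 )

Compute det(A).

176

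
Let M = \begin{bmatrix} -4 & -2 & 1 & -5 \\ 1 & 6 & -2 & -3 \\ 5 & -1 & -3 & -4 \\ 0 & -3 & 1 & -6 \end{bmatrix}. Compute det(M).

-537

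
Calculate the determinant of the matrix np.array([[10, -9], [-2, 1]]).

det = 10·1 − (-9)·(-2) = 10 − 18 = -8

The determinant is -8.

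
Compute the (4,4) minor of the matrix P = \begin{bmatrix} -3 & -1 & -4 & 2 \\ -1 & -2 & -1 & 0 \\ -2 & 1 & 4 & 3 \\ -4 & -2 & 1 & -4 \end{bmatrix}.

Delete row 4 and column 4; the remaining 3×3 submatrix is [-3 -1 -4; -1 -2 -1; -2 1 4].
Its determinant is 35.

35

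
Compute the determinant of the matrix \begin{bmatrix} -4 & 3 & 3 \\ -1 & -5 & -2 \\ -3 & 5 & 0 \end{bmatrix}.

Expand along column 3:
  + 3 · |-1 -5; -3 5| = 3·(-5 − 15) = -60
  − (-2) · |-4 3; -3 5| = −(-2)·(-20 − (-9)) = -22
Sum: (-60) + (-22) = -82

The determinant is -82.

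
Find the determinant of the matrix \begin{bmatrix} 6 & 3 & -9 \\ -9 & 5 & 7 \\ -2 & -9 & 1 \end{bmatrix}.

Expand along row 1:
  + 6 · |5 7; -9 1| = 6·(5 − (-63)) = 408
  − 3 · |-9 7; -2 1| = −3·(-9 − (-14)) = -15
  + (-9) · |-9 5; -2 -9| = (-9)·(81 − (-10)) = -819
Sum: (408) + (-15) + (-819) = -426

-426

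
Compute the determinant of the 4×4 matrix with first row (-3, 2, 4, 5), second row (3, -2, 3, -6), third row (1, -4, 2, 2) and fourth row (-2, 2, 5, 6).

-268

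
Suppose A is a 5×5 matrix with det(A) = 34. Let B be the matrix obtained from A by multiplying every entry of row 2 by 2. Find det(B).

The determinant is 68.

Scaling one row by 2 multiplies the determinant by 2.
det(B) = (2)·(34) = 68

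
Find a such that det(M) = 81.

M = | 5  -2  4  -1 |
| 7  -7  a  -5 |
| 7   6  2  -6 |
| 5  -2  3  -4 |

Expanding along the row containing a, det(M) is linear in a: det(M) = (132)·a + (-711).
Set (132)·a + (-711) = 81  ⇒  (132)·a = 792  ⇒  a = 6.

6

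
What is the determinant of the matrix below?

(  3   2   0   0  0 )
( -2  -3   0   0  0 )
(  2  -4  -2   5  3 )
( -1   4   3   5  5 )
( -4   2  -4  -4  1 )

705

The matrix is block lower-triangular with a 2×2 block and a 3×3 block on the diagonal, so its determinant equals the product of the determinants of the diagonal blocks.
det of the 2×2 block = -5
det of the 3×3 block = -141
det = (-5)·(-141) = 705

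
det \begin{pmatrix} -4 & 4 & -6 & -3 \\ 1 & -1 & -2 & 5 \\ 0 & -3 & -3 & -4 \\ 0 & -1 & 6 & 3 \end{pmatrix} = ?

539

Expand along column 1 (it has 2 zeros):
  + (-4) · M_11   where M_11 = det([-1 -2 5; -3 -3 -4; -1 6 3]) = -146
  − (1) · M_21   where M_21 = det([4 -6 -3; -3 -3 -4; -1 6 3]) = 45
det = (+1)·(-4)·(-146) + (-1)·(1)·(45) = 539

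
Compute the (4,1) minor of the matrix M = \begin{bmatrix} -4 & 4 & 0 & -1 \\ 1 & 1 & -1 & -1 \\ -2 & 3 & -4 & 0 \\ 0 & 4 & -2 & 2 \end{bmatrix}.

-15

Delete row 4 and column 1; the remaining 3×3 submatrix is [4 0 -1; 1 -1 -1; 3 -4 0].
Its determinant is -15.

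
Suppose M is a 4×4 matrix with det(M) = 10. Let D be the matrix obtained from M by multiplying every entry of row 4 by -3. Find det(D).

-30

Scaling one row by -3 multiplies the determinant by -3.
det(D) = (-3)·(10) = -30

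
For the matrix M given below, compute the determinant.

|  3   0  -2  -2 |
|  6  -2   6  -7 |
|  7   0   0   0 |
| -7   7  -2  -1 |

|M| = 1246

Expand along row 3 (it has 3 zeros):
  + (7) · M_31   where M_31 = det([0 -2 -2; -2 6 -7; 7 -2 -1]) = 178
det = (+1)·(7)·(178) = 1246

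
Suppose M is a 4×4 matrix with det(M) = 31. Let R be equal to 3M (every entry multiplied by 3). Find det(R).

2511

For a 4×4 matrix, det(3M) = 3^4·det(M) = 81·det(M).
det(R) = (81)·(31) = 2511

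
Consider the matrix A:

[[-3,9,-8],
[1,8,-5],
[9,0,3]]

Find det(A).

72

Expand along row 3:
  + 9 · |9 -8; 8 -5| = 9·(-45 − (-64)) = 171
  + 3 · |-3 9; 1 8| = 3·(-24 − 9) = -99
Sum: (171) + (-99) = 72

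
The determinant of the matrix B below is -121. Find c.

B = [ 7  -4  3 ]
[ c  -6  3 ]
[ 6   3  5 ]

4

Expanding along the column containing c, det(B) is linear in c: det(B) = (29)·c + (-237).
Set (29)·c + (-237) = -121  ⇒  (29)·c = 116  ⇒  c = 4.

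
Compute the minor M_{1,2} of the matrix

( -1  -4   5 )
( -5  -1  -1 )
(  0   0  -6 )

The minor is 30.

Delete row 1 and column 2; the remaining 2×2 submatrix is [-5 -1; 0 -6].
Its determinant is (-5)·(-6) − (-1)·0 = 30.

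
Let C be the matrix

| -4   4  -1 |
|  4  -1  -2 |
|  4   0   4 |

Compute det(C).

det(C) = -84

Expand along column 2:
  − 4 · |4 -2; 4 4| = −4·(16 − (-8)) = -96
  + (-1) · |-4 -1; 4 4| = (-1)·(-16 − (-4)) = 12
Sum: (-96) + (12) = -84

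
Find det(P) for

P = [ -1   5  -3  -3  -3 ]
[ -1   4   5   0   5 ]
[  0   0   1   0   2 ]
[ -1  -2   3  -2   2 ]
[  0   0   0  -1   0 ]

Expand along row 5 (it has 4 zeros):
  − (-1) · M_54   where M_54 = det([-1 5 -3 -3; -1 4 5 5; 0 0 1 2; -1 -2 3 2]) = 49
det = (-1)·(-1)·(49) = 49

49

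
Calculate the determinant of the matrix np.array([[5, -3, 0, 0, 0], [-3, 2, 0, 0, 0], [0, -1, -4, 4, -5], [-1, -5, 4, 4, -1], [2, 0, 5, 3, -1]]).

40

The matrix is block lower-triangular with a 2×2 block and a 3×3 block on the diagonal, so its determinant equals the product of the determinants of the diagonal blocks.
det of the 2×2 block = 1
det of the 3×3 block = 40
det = (1)·(40) = 40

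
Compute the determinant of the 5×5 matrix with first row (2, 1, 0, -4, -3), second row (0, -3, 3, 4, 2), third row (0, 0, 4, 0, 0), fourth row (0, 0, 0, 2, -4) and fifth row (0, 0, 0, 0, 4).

The matrix is upper triangular, so the determinant is the product of the diagonal entries:
det = (2) · (-3) · (4) · (2) · (4) = -192

-192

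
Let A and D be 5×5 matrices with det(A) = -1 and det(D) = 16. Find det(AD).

-16

det(AD) = det(A)·det(D) = (-1)·(16) = -16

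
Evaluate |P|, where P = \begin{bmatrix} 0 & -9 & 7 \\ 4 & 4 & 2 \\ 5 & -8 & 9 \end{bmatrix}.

-130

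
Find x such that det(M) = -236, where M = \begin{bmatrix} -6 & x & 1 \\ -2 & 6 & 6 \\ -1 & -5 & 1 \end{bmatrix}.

Expanding along the column containing x, det(M) is linear in x: det(M) = (-4)·x + (-200).
Set (-4)·x + (-200) = -236  ⇒  (-4)·x = -36  ⇒  x = 9.

9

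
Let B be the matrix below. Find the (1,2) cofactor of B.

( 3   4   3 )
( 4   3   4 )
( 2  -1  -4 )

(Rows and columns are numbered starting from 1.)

The cofactor is 24.

Delete row 1 and column 2; the remaining 2×2 submatrix is [4 4; 2 -4].
Its determinant is 4·(-4) − 4·2 = -24.
The cofactor carries sign (−1)^(1+2) = −1, so C_{1,2} = −(-24) = 24.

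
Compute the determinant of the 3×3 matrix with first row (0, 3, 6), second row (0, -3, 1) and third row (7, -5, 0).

Expand along column 1:
  + 7 · |3 6; -3 1| = 7·(3 − (-18)) = 147

147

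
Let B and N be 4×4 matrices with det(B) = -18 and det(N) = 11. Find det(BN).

The determinant is -198.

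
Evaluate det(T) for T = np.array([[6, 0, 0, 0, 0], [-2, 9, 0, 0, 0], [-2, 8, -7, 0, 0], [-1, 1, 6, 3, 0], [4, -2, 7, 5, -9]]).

|T| = 10206

T is lower triangular, so det(T) is the product of the diagonal entries:
det = (6) · (9) · (-7) · (3) · (-9) = 10206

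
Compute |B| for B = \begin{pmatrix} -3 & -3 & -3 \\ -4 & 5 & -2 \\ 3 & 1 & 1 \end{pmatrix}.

The determinant is 42.

Expand along row 1:
  + (-3) · |5 -2; 1 1| = (-3)·(5 − (-2)) = -21
  − (-3) · |-4 -2; 3 1| = −(-3)·(-4 − (-6)) = 6
  + (-3) · |-4 5; 3 1| = (-3)·(-4 − 15) = 57
Sum: (-21) + (6) + (57) = 42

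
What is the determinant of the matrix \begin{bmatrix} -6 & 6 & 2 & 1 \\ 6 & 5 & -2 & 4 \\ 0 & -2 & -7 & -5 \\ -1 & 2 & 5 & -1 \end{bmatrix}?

-2009

Expand along row 3 (it has 1 zero):
  − (-2) · M_32   where M_32 = det([-6 2 1; 6 -2 4; -1 5 -1]) = 140
  + (-7) · M_33   where M_33 = det([-6 6 1; 6 5 4; -1 2 -1]) = 107
  − (-5) · M_34   where M_34 = det([-6 6 2; 6 5 -2; -1 2 5]) = -308
det = (-1)·(-2)·(140) + (+1)·(-7)·(107) + (-1)·(-5)·(-308) = -2009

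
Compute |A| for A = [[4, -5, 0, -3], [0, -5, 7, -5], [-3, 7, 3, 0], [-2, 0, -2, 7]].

det(A) = -603

Expand along row 1 (it has 1 zero):
  + (4) · M_11   where M_11 = det([-5 7 -5; 7 3 0; 0 -2 7]) = -378
  − (-5) · M_12   where M_12 = det([0 7 -5; -3 3 0; -2 -2 7]) = 87
  − (-3) · M_14   where M_14 = det([0 -5 7; -3 7 3; -2 0 -2]) = 158
det = (+1)·(4)·(-378) + (-1)·(-5)·(87) + (-1)·(-3)·(158) = -603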